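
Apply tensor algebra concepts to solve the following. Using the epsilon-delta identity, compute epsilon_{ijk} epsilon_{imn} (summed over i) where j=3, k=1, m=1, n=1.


Using the identity: epsilon_{ijk} epsilon_{imn} = delta_{jm} delta_{kn} - delta_{jn} delta_{km}.
delta_{31} = 0
delta_{11} = 1
delta_{31} = 0
delta_{11} = 1
Result = 0 * 1 - 0 * 1 = 0 - 0 = 0

0


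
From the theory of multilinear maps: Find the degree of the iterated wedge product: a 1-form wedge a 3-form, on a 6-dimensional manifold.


The degree of a wedge product is the sum of the degrees of the individual forms.
Degrees: 1, 3
Total degree = 1 + 3 = 4

4


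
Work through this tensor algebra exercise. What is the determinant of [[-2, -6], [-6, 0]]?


For a 2x2 matrix [[a, b], [c, d]], det = a*d - b*c.
a = -2, b = -6, c = -6, d = 0
a*d = -2 * 0 = 0
b*c = -6 * -6 = 36
det = 0 - 36 = -36

-36


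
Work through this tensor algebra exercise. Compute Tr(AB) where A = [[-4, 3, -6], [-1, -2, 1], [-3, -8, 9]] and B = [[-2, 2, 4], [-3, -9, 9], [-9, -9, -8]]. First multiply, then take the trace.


Tr(AB) = sum_i (AB)_{ii} where (AB)_{ii} = sum_k A_{ik} B_{ki}.
(AB)_{11} = -4*-2 + 3*-3 + -6*-9 = 53
(AB)_{22} = -1*2 + -2*-9 + 1*-9 = 7
(AB)_{33} = -3*4 + -8*9 + 9*-8 = -156
Tr(AB) = 53 + 7 + -156 = -96

-96


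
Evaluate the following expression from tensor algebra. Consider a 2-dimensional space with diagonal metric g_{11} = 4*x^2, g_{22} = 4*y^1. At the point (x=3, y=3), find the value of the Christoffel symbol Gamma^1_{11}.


For a diagonal metric, Gamma^k_{ij} = (1/2) g^{kk} (dg_{ik}/dx_j + dg_{jk}/dx_i - dg_{ij}/dx_k).
The metric is diagonal, so g_{ab} = 0 for a != b.
At the given point: g_{11} = 36, g_{22} = 12
g^{11} = 1/36
dg_{11}/dx_1 = dg_{11}/dx_1 = 24
dg_{11}/dx_1 = dg_{11}/dx_1 = 24
dg_{11}/dx_1 = dg_{11}/dx_1 = 24
Numerator = 24 + 24 - 24 = 24
Gamma^1_{11} = 24 / (2 * 36) = 1/3

1/3


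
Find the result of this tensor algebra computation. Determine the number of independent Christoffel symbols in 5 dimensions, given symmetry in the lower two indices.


Christoffel symbols Gamma^k_{ij} are symmetric in i,j, so there are d * d(d+1)/2 independent symbols.
d = 5
d(d+1)/2 = 5 * 6 / 2 = 15
Total = 5 * 15 = 75

75


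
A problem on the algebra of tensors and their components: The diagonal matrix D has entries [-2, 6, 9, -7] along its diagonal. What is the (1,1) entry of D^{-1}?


For a diagonal matrix, the inverse has entries (D^{-1})_{ii} = 1/d_{ii}.
The diagonal entries are: d_{11} = -2, d_{22} = 6, d_{33} = 9, d_{44} = -7
We need (D^{-1})_{11} = 1/d_{11} = 1/-2 = -1/2

-1/2


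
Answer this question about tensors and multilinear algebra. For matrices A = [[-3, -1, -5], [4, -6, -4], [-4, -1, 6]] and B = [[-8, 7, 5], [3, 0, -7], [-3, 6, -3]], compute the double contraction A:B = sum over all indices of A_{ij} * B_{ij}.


A:B = sum over all i,j of A_{ij} * B_{ij}.
Row 1: -3*-8=24, -1*7=-7, -5*5=-25 => row sum = -8
Row 2: 4*3=12, -6*0=0, -4*-7=28 => row sum = 40
Row 3: -4*-3=12, -1*6=-6, 6*-3=-18 => row sum = -12
Total = -8 + 40 + -12 = 20

20


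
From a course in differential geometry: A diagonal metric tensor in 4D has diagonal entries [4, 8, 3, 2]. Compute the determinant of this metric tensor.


For a diagonal metric, the determinant is the product of diagonal entries.
Diagonal entries: 4, 8, 3, 2
det(g) = 4 * 8 * 3 * 2 = 192

192


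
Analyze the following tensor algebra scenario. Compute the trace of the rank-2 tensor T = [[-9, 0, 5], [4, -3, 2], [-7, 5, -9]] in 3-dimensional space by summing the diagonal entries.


The contraction (trace) of a rank-2 tensor is the sum of its diagonal elements.
Diagonal entries: A[1,1] = -9, A[2,2] = -3, A[3,3] = -9
Tr(A) = -9 + -3 + -9 = -21

-21


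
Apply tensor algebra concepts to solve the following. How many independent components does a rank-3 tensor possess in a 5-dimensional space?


The number of components of a rank-r tensor in d dimensions is d^r.
Here d = 5 and r = 3.
5^3 = 125

125


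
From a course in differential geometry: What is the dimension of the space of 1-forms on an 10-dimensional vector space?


The dimension of the space of p-forms on an n-dimensional space is C(n, p).
n = 10, p = 1
C(10, 1) = 10! / (1! * 9!) = 10

10


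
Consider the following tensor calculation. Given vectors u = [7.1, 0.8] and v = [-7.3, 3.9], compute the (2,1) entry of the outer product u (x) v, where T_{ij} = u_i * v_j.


The outer product entry T_{ij} = u_i * v_j.
We need i=2, j=1.
u_2 = 0.8, v_1 = -7.3
T_{2,1} = 0.8 * -7.3 = -5.84

-5.84


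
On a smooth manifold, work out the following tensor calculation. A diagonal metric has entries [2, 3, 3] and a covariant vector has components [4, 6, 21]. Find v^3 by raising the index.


To raise an index with a diagonal metric: v^i = v_i / g_{ii}.
For index 3: v_3 = 21, g_{33} = 3
v^3 = 21 / 3 = 7

7


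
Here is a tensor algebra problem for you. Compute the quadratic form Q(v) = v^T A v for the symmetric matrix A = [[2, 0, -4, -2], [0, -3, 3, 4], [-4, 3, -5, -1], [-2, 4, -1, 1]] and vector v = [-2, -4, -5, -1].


First compute Av:
(Av)_1 = 2*-2 + 0*-4 + -4*-5 + -2*-1 = 18
(Av)_2 = 0*-2 + -3*-4 + 3*-5 + 4*-1 = -7
(Av)_3 = -4*-2 + 3*-4 + -5*-5 + -1*-1 = 22
(Av)_4 = -2*-2 + 4*-4 + -1*-5 + 1*-1 = -8
Av = [18, -7, 22, -8]
Then v^T (Av) = -2*18 + -4*-7 + -5*22 + -1*-8
= -36 + 28 + -110 + 8 = -110

-110


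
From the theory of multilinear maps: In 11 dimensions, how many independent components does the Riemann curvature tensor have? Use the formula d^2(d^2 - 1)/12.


The Riemann tensor in d dimensions has d^2(d^2 - 1)/12 independent components.
d = 11, so d^2 = 121
d^2 - 1 = 120
d^2(d^2 - 1) = 121 * 120 = 14520
Divide by 12: 14520 / 12 = 1210

1210


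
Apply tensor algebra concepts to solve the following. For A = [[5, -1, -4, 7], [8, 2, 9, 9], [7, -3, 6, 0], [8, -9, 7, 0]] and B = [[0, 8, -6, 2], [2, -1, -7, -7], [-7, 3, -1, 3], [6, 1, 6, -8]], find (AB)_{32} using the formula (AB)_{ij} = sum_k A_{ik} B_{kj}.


(AB)_{ij} = sum_k A_{ik} B_{kj}.
For i=3, j=2:
A_{31} * B_{12} = 7 * 8 = 56
A_{32} * B_{22} = -3 * -1 = 3
A_{33} * B_{32} = 6 * 3 = 18
A_{34} * B_{42} = 0 * 1 = 0
Sum = 56 + 3 + 18 + 0 = 77

77


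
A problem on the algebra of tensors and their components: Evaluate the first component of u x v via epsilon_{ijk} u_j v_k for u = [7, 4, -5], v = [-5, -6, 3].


(u x v)_1 = sum_{j,k} epsilon_{1jk} u_j v_k. Only permutations of (1,2,3) contribute; the two non-zero terms are:
eps_{123} u_2 v_3 = 1 * 4 * 3 = 12
eps_{132} u_3 v_2 = -1 * -5 * -6 = -30
(u x v)_1 = -18

-18


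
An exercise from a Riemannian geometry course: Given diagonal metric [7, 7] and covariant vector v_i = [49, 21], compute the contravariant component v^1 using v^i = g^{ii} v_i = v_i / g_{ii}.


To raise an index with a diagonal metric: v^i = v_i / g_{ii}.
For index 1: v_1 = 49, g_{11} = 7
v^1 = 49 / 7 = 7

7


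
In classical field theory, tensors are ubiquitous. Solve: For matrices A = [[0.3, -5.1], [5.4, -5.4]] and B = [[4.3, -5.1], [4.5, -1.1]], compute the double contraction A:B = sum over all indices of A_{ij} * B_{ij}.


A:B = sum over all i,j of A_{ij} * B_{ij}.
Row 1: 0.3*4.3=1.29, -5.1*-5.1=26.01 => row sum = 27.3
Row 2: 5.4*4.5=24.3, -5.4*-1.1=5.94 => row sum = 30.24
Total = 27.3 + 30.24 = 57.54

57.54


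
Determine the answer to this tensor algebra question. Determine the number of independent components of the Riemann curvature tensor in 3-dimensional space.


The Riemann tensor in d dimensions has d^2(d^2 - 1)/12 independent components.
d = 3, so d^2 = 9
d^2 - 1 = 8
d^2(d^2 - 1) = 9 * 8 = 72
Divide by 12: 72 / 12 = 6

6


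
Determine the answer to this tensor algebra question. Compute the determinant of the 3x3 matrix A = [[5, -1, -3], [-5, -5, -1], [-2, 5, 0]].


Expanding along the first row, det(A) = a11*M_11 - a12*M_12 + a13*M_13, where M_1j is the (1,j) minor.
Minor M_11 = -5*0 - -1*5 = 5
Minor M_12 = -5*0 - -1*-2 = -2
Minor M_13 = -5*5 - -5*-2 = -35
det = 5*(5) - -1*(-2) + -3*(-35)
    = 25 - 2 + 105
    = 128

128


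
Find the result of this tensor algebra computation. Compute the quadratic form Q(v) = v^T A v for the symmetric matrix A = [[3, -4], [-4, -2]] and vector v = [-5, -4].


First compute Av:
(Av)_1 = 3*-5 + -4*-4 = 1
(Av)_2 = -4*-5 + -2*-4 = 28
Av = [1, 28]
Then v^T (Av) = -5*1 + -4*28
= -5 + -112 = -117

-117


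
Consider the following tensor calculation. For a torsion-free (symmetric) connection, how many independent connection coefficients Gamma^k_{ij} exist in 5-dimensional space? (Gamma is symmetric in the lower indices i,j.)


Christoffel symbols Gamma^k_{ij} are symmetric in i,j, so there are d * d(d+1)/2 independent symbols.
d = 5
d(d+1)/2 = 5 * 6 / 2 = 15
Total = 5 * 15 = 75

75


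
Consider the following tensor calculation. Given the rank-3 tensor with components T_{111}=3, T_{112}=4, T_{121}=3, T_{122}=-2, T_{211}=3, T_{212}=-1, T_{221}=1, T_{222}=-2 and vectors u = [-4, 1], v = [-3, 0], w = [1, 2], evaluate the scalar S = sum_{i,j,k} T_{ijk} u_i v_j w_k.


S = sum over i,j,k of T_{ijk} u_i v_j w_k. Expanding all 8 terms:
T_{111}*u_1*v_1*w_1 = 3*-4*-3*1 = 36  (running total: 36)
T_{112}*u_1*v_1*w_2 = 4*-4*-3*2 = 96  (running total: 132)
T_{121}*u_1*v_2*w_1 = 3*-4*0*1 = 0  (running total: 132)
T_{122}*u_1*v_2*w_2 = -2*-4*0*2 = 0  (running total: 132)
T_{211}*u_2*v_1*w_1 = 3*1*-3*1 = -9  (running total: 123)
T_{212}*u_2*v_1*w_2 = -1*1*-3*2 = 6  (running total: 129)
T_{221}*u_2*v_2*w_1 = 1*1*0*1 = 0  (running total: 129)
T_{222}*u_2*v_2*w_2 = -2*1*0*2 = 0  (running total: 129)
S = 129

129


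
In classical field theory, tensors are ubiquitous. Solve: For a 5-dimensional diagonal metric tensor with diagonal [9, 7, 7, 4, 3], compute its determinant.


For a diagonal metric, the determinant is the product of diagonal entries.
Diagonal entries: 9, 7, 7, 4, 3
det(g) = 9 * 7 * 7 * 4 * 3 = 5292

5292


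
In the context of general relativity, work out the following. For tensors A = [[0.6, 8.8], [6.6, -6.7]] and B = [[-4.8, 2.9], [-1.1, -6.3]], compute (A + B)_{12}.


Tensor addition is component-wise: (A + B)_{ij} = A_{ij} + B_{ij}.
A_{12} = 8.8
B_{12} = 2.9
(A + B)_{12} = 8.8 + 2.9 = 11.7

11.7


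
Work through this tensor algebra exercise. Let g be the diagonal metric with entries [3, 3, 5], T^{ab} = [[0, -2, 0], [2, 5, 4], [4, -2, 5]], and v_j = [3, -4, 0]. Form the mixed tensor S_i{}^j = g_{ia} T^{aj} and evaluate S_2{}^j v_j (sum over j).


Step 1: lower the first index. For a diagonal metric, g_{ia} T^{aj} = g_{ii} T^{ij} (no sum on i).
g_{22} = 3
S_2{}^1 = 3 * T^{21} = 3 * 2 = 6
S_2{}^2 = 3 * T^{22} = 3 * 5 = 15
S_2{}^3 = 3 * T^{23} = 3 * 4 = 12
Step 2: contract S_2{}^j with v_j.
S_2{}^1 * v_1 = 6 * 3 = 18
S_2{}^2 * v_2 = 15 * -4 = -60
S_2{}^3 * v_3 = 12 * 0 = 0
Result = 18 + -60 + 0 = -42

-42


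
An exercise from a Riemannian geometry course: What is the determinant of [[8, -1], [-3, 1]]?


For a 2x2 matrix [[a, b], [c, d]], det = a*d - b*c.
a = 8, b = -1, c = -3, d = 1
a*d = 8 * 1 = 8
b*c = -1 * -3 = 3
det = 8 - 3 = 5

5


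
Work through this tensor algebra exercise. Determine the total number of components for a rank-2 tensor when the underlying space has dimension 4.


The number of components of a rank-r tensor in d dimensions is d^r.
Here d = 4 and r = 2.
4^2 = 16

16


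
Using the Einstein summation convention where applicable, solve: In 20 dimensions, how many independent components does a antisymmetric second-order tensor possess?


A antisymmetric rank-2 tensor in d dimensions has d(d-1)/2 independent components.
d = 20
d(d-1)/2 = 20 * 19 / 2 = 380 / 2 = 190

190


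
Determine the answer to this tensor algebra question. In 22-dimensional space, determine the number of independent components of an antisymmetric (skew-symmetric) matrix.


An antisymmetric rank-2 tensor satisfies A_{ij} = -A_{ji}, so diagonal entries are zero.
The independent components are the upper-triangular entries: C(n, 2) = n(n-1)/2.
n = 22
C(22, 2) = 22 * 21 / 2 = 462 / 2 = 231

231


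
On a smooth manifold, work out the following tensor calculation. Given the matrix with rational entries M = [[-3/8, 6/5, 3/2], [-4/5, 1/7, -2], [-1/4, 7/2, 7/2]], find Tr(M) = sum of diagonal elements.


The trace is the sum of diagonal entries.
Diagonal: M[1,1] = -3/8, M[2,2] = 1/7, M[3,3] = 7/2
Tr(M) = -3/8 + 1/7 + 7/2
Computing step by step:
After adding M[1,1]: -3/8
After adding M[2,2]: -13/56
After adding M[3,3]: 183/56
Tr(M) = 183/56

183/56


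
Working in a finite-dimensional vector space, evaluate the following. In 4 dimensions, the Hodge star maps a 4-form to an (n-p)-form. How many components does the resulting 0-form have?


The Hodge dual of a p-form on an n-dimensional manifold is an (n-p)-form.
n = 4, p = 4, so dual degree = 4 - 4 = 0
The number of components is C(n, n-p) = C(4, 0) = 1

1


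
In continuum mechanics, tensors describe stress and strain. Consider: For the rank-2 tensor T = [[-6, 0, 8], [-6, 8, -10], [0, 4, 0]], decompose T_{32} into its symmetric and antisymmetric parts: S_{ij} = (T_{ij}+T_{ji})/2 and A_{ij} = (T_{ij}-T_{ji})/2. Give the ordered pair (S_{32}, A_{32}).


T_{32} = 4
T_{23} = -10
S_{32} = (4 + -10)/2 = -6/2 = -3
A_{32} = (4 - -10)/2 = 14/2 = 7
Check: S + A = -3 + 7 = 4 = T_{32}.

(-3, 7)


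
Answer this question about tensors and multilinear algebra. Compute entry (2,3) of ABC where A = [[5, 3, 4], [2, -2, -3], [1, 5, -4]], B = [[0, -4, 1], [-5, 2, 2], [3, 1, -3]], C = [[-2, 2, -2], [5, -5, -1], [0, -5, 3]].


(ABC)_{23} = sum_m (AB)_{2m} C_{m3}. First compute row 2 of AB.
(AB)_{21} = 2*0 + -2*-5 + -3*3 = 1
(AB)_{22} = 2*-4 + -2*2 + -3*1 = -15
(AB)_{23} = 2*1 + -2*2 + -3*-3 = 7
Now contract with column 3 of C:
(AB)_{21} * C_{13} = 1 * -2 = -2
(AB)_{22} * C_{23} = -15 * -1 = 15
(AB)_{23} * C_{33} = 7 * 3 = 21
(ABC)_{23} = -2 + 15 + 21 = 34

34


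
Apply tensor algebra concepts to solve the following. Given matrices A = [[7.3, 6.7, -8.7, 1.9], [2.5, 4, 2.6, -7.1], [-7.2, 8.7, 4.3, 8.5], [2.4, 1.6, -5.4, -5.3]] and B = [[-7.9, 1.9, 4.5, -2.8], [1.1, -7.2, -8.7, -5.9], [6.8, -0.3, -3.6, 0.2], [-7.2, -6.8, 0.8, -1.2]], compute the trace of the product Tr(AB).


Tr(AB) = sum_i (AB)_{ii} where (AB)_{ii} = sum_k A_{ik} B_{ki}.
(AB)_{11} = 7.3*-7.9 + 6.7*1.1 + -8.7*6.8 + 1.9*-7.2 = -123.14
(AB)_{22} = 2.5*1.9 + 4*-7.2 + 2.6*-0.3 + -7.1*-6.8 = 23.45
(AB)_{33} = -7.2*4.5 + 8.7*-8.7 + 4.3*-3.6 + 8.5*0.8 = -116.77
(AB)_{44} = 2.4*-2.8 + 1.6*-5.9 + -5.4*0.2 + -5.3*-1.2 = -10.88
Tr(AB) = -123.14 + 23.45 + -116.77 + -10.88 = -227.34

-227.34


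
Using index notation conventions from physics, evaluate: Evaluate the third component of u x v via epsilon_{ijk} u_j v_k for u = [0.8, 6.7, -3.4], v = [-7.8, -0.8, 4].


(u x v)_3 = sum_{j,k} epsilon_{3jk} u_j v_k. Only permutations of (1,2,3) contribute; the two non-zero terms are:
eps_{312} u_1 v_2 = 1 * 0.8 * -0.8 = -0.64
eps_{321} u_2 v_1 = -1 * 6.7 * -7.8 = 52.26
(u x v)_3 = 51.62

51.62


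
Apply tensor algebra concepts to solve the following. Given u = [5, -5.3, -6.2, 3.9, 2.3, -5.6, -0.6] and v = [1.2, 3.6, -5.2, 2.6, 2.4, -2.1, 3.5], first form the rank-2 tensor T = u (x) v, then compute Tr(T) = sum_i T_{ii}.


The outer product gives T_{ij} = u_i v_j.
The trace (contraction) is Tr(T) = sum_i T_{ii} = sum_i u_i v_i.
Diagonal entries:
T_{11} = u_1 * v_1 = 5 * 1.2 = 6
T_{22} = u_2 * v_2 = -5.3 * 3.6 = -19.08
T_{33} = u_3 * v_3 = -6.2 * -5.2 = 32.24
T_{44} = u_4 * v_4 = 3.9 * 2.6 = 10.14
T_{55} = u_5 * v_5 = 2.3 * 2.4 = 5.52
T_{66} = u_6 * v_6 = -5.6 * -2.1 = 11.76
T_{77} = u_7 * v_7 = -0.6 * 3.5 = -2.1
Tr(T) = 6 + -19.08 + 32.24 + 10.14 + 5.52 + 11.76 + -2.1 = 44.48

44.48


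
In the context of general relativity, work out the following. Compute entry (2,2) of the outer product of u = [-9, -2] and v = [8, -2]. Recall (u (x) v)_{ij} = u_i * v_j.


The outer product entry T_{ij} = u_i * v_j.
We need i=2, j=2.
u_2 = -2, v_2 = -2
T_{2,2} = -2 * -2 = 4

4


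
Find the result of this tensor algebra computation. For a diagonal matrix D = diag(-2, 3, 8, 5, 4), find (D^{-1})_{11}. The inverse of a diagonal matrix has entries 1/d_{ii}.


For a diagonal matrix, the inverse has entries (D^{-1})_{ii} = 1/d_{ii}.
The diagonal entries are: d_{11} = -2, d_{22} = 3, d_{33} = 8, d_{44} = 5, d_{55} = 4
We need (D^{-1})_{11} = 1/d_{11} = 1/-2 = -1/2

-1/2


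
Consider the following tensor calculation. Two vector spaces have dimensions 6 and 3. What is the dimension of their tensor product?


The dimension of a tensor product is the product of dimensions.
dim(V) = 6, dim(W) = 3
dim(V (x) W) = 6 * 3 = 18

18


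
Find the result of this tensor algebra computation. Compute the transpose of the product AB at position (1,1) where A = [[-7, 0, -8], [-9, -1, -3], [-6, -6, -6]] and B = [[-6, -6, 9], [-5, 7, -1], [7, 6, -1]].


(AB)^T_{ij} = (AB)_{ji} = sum_k A_{jk} B_{ki}.
For i=1, j=1 we need (AB)_{11}:
A_{11} * B_{11} = -7 * -6 = 42
A_{12} * B_{21} = 0 * -5 = 0
A_{13} * B_{31} = -8 * 7 = -56
Sum = 42 + 0 + -56 = -14

-14


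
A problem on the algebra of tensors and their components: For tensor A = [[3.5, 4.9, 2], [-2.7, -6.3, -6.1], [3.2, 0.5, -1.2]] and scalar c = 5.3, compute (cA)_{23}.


Scalar multiplication: (cA)_{ij} = c * A_{ij}.
c = 5.3
A_{23} = -6.1
(cA)_{23} = 5.3 * -6.1 = -32.33

-32.33


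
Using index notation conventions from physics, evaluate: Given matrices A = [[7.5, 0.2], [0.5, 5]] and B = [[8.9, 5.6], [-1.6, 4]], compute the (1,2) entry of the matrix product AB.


(AB)_{ij} = sum_k A_{ik} B_{kj}.
For i=1, j=2:
A_{11} * B_{12} = 7.5 * 5.6 = 42
A_{12} * B_{22} = 0.2 * 4 = 0.8
Sum = 42 + 0.8 = 42.8

42.8


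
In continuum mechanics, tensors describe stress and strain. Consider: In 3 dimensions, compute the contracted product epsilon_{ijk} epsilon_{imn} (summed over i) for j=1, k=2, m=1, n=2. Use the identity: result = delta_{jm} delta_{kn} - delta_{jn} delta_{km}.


Using the identity: epsilon_{ijk} epsilon_{imn} = delta_{jm} delta_{kn} - delta_{jn} delta_{km}.
delta_{11} = 1
delta_{22} = 1
delta_{12} = 0
delta_{21} = 0
Result = 1 * 1 - 0 * 0 = 1 - 0 = 1

1


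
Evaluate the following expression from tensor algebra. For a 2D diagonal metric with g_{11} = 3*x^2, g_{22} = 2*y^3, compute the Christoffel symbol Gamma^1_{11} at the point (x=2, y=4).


For a diagonal metric, Gamma^k_{ij} = (1/2) g^{kk} (dg_{ik}/dx_j + dg_{jk}/dx_i - dg_{ij}/dx_k).
The metric is diagonal, so g_{ab} = 0 for a != b.
At the given point: g_{11} = 12, g_{22} = 128
g^{11} = 1/12
dg_{11}/dx_1 = dg_{11}/dx_1 = 12
dg_{11}/dx_1 = dg_{11}/dx_1 = 12
dg_{11}/dx_1 = dg_{11}/dx_1 = 12
Numerator = 12 + 12 - 12 = 12
Gamma^1_{11} = 12 / (2 * 12) = 1/2

1/2


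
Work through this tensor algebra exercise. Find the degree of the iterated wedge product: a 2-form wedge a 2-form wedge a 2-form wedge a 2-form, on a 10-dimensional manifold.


The degree of a wedge product is the sum of the degrees of the individual forms.
Degrees: 2, 2, 2, 2
Total degree = 2 + 2 + 2 + 2 = 8

8


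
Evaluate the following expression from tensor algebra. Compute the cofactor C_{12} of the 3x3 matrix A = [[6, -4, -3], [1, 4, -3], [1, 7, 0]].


To find cofactor C_{12}, delete row 1 and column 2.
The resulting 2x2 submatrix is: [[1, -3], [1, 0]]
Minor M_{12} = 1*0 - -3*1
  = 0 - -3 = 3
Sign = (-1)^(1+2) = (-1)^3 = -1
Cofactor C_{12} = -1 * 3 = -3

-3


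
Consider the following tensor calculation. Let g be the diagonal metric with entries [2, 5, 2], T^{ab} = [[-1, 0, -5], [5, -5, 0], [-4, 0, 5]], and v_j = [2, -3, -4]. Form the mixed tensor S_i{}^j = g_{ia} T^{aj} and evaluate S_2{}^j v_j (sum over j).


Step 1: lower the first index. For a diagonal metric, g_{ia} T^{aj} = g_{ii} T^{ij} (no sum on i).
g_{22} = 5
S_2{}^1 = 5 * T^{21} = 5 * 5 = 25
S_2{}^2 = 5 * T^{22} = 5 * -5 = -25
S_2{}^3 = 5 * T^{23} = 5 * 0 = 0
Step 2: contract S_2{}^j with v_j.
S_2{}^1 * v_1 = 25 * 2 = 50
S_2{}^2 * v_2 = -25 * -3 = 75
S_2{}^3 * v_3 = 0 * -4 = 0
Result = 50 + 75 + 0 = 125

125


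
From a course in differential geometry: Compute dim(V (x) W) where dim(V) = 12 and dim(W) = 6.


The dimension of a tensor product is the product of dimensions.
dim(V) = 12, dim(W) = 6
dim(V (x) W) = 12 * 6 = 72

72


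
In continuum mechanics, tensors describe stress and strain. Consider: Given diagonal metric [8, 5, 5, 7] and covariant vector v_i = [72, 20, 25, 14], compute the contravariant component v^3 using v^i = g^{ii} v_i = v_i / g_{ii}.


To raise an index with a diagonal metric: v^i = v_i / g_{ii}.
For index 3: v_3 = 25, g_{33} = 5
v^3 = 25 / 5 = 5

5


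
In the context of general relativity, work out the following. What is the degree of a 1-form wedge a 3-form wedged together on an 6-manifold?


The degree of a wedge product is the sum of the degrees of the individual forms.
Degrees: 1, 3
Total degree = 1 + 3 = 4

4


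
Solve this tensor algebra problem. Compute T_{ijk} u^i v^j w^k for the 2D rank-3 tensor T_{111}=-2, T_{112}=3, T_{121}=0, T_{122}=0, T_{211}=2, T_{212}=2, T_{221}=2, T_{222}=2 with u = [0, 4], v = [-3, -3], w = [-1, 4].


S = sum over i,j,k of T_{ijk} u_i v_j w_k. Expanding all 8 terms:
T_{111}*u_1*v_1*w_1 = -2*0*-3*-1 = 0  (running total: 0)
T_{112}*u_1*v_1*w_2 = 3*0*-3*4 = 0  (running total: 0)
T_{121}*u_1*v_2*w_1 = 0*0*-3*-1 = 0  (running total: 0)
T_{122}*u_1*v_2*w_2 = 0*0*-3*4 = 0  (running total: 0)
T_{211}*u_2*v_1*w_1 = 2*4*-3*-1 = 24  (running total: 24)
T_{212}*u_2*v_1*w_2 = 2*4*-3*4 = -96  (running total: -72)
T_{221}*u_2*v_2*w_1 = 2*4*-3*-1 = 24  (running total: -48)
T_{222}*u_2*v_2*w_2 = 2*4*-3*4 = -96  (running total: -144)
S = -144

-144


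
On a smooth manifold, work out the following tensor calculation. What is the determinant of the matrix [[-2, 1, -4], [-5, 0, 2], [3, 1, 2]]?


Expanding along the first row, det(A) = a11*M_11 - a12*M_12 + a13*M_13, where M_1j is the (1,j) minor.
Minor M_11 = 0*2 - 2*1 = -2
Minor M_12 = -5*2 - 2*3 = -16
Minor M_13 = -5*1 - 0*3 = -5
det = -2*(-2) - 1*(-16) + -4*(-5)
    = 4 - -16 + 20
    = 40

40


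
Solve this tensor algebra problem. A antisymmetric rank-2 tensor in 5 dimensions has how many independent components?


A antisymmetric rank-2 tensor in d dimensions has d(d-1)/2 independent components.
d = 5
d(d-1)/2 = 5 * 4 / 2 = 20 / 2 = 10

10


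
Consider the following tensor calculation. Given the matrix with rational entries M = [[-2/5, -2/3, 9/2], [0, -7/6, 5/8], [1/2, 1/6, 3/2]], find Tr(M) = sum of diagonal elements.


The trace is the sum of diagonal entries.
Diagonal: M[1,1] = -2/5, M[2,2] = -7/6, M[3,3] = 3/2
Tr(M) = -2/5 + -7/6 + 3/2
Computing step by step:
After adding M[1,1]: -2/5
After adding M[2,2]: -47/30
After adding M[3,3]: -1/15
Tr(M) = -1/15

-1/15


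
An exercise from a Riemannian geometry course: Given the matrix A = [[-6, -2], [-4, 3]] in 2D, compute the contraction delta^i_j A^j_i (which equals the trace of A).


The contraction (trace) of a rank-2 tensor is the sum of its diagonal elements.
Diagonal entries: A[1,1] = -6, A[2,2] = 3
Tr(A) = -6 + 3 = -3

-3


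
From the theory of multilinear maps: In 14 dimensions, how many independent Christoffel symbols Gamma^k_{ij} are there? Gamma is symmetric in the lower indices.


Christoffel symbols Gamma^k_{ij} are symmetric in i,j, so there are d * d(d+1)/2 independent symbols.
d = 14
d(d+1)/2 = 14 * 15 / 2 = 105
Total = 14 * 105 = 1470

1470


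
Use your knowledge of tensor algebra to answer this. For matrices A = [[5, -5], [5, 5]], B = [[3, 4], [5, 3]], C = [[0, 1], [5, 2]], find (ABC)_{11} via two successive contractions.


(ABC)_{11} = sum_m (AB)_{1m} C_{m1}. First compute row 1 of AB.
(AB)_{11} = 5*3 + -5*5 = -10
(AB)_{12} = 5*4 + -5*3 = 5
Now contract with column 1 of C:
(AB)_{11} * C_{11} = -10 * 0 = 0
(AB)_{12} * C_{21} = 5 * 5 = 25
(ABC)_{11} = 0 + 25 = 25

25


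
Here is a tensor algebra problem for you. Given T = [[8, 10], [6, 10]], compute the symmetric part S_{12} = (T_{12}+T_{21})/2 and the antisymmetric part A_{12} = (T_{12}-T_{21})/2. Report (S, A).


T_{12} = 10
T_{21} = 6
S_{12} = (10 + 6)/2 = 16/2 = 8
A_{12} = (10 - 6)/2 = 4/2 = 2
Check: S + A = 8 + 2 = 10 = T_{12}.

(8, 2)


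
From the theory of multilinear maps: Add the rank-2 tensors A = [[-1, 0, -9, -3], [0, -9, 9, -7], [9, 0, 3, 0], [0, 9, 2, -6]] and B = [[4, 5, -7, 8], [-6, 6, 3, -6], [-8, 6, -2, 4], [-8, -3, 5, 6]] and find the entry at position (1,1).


Tensor addition is component-wise: (A + B)_{ij} = A_{ij} + B_{ij}.
A_{11} = -1
B_{11} = 4
(A + B)_{11} = -1 + 4 = 3

3


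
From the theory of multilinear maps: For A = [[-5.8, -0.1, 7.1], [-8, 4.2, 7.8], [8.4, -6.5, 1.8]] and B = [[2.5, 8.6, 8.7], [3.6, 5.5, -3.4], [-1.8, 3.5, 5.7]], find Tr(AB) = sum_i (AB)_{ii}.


Tr(AB) = sum_i (AB)_{ii} where (AB)_{ii} = sum_k A_{ik} B_{ki}.
(AB)_{11} = -5.8*2.5 + -0.1*3.6 + 7.1*-1.8 = -27.64
(AB)_{22} = -8*8.6 + 4.2*5.5 + 7.8*3.5 = -18.4
(AB)_{33} = 8.4*8.7 + -6.5*-3.4 + 1.8*5.7 = 105.44
Tr(AB) = -27.64 + -18.4 + 105.44 = 59.4

59.4


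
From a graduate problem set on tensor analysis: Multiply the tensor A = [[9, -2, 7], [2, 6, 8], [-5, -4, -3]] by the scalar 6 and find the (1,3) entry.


Scalar multiplication: (cA)_{ij} = c * A_{ij}.
c = 6
A_{13} = 7
(cA)_{13} = 6 * 7 = 42

42


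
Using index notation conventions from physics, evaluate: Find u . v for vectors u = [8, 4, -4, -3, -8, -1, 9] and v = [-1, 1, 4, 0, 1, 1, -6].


The inner product u . v = sum of u_i * v_i.
Term-by-term: 8 * -1, 4 * 1, -4 * 4, -3 * 0, -8 * 1, -1 * 1, 9 * -6
Products: -8, 4, -16, 0, -8, -1, -54
Sum = -8 + 4 + -16 + 0 + -8 + -1 + -54 = -83

-83


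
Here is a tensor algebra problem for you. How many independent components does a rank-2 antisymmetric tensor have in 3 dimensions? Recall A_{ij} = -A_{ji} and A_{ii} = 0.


An antisymmetric rank-2 tensor satisfies A_{ij} = -A_{ji}, so diagonal entries are zero.
The independent components are the upper-triangular entries: C(n, 2) = n(n-1)/2.
n = 3
C(3, 2) = 3 * 2 / 2 = 6 / 2 = 3

3


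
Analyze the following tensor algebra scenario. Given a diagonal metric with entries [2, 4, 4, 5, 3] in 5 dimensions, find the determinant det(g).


For a diagonal metric, the determinant is the product of diagonal entries.
Diagonal entries: 2, 4, 4, 5, 3
det(g) = 2 * 4 * 4 * 5 * 3 = 480

480


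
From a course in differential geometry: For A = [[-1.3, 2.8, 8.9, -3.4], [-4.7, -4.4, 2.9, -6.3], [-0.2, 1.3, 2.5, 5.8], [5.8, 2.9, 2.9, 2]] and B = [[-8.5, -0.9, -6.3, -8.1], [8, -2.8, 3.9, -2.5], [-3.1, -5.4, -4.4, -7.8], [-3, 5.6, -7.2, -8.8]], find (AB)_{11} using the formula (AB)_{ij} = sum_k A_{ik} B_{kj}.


(AB)_{ij} = sum_k A_{ik} B_{kj}.
For i=1, j=1:
A_{11} * B_{11} = -1.3 * -8.5 = 11.05
A_{12} * B_{21} = 2.8 * 8 = 22.4
A_{13} * B_{31} = 8.9 * -3.1 = -27.59
A_{14} * B_{41} = -3.4 * -3 = 10.2
Sum = 11.05 + 22.4 + -27.59 + 10.2 = 16.06

16.06


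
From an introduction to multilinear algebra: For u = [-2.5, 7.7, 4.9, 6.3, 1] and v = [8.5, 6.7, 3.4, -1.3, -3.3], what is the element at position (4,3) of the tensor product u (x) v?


The outer product entry T_{ij} = u_i * v_j.
We need i=4, j=3.
u_4 = 6.3, v_3 = 3.4
T_{4,3} = 6.3 * 3.4 = 21.42

21.42


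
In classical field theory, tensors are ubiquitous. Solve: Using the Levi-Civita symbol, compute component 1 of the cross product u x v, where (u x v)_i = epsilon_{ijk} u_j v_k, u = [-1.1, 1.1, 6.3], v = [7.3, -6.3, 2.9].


(u x v)_1 = sum_{j,k} epsilon_{1jk} u_j v_k. Only permutations of (1,2,3) contribute; the two non-zero terms are:
eps_{123} u_2 v_3 = 1 * 1.1 * 2.9 = 3.19
eps_{132} u_3 v_2 = -1 * 6.3 * -6.3 = 39.69
(u x v)_1 = 42.88

42.88


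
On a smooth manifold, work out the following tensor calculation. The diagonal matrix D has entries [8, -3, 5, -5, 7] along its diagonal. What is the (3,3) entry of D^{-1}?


For a diagonal matrix, the inverse has entries (D^{-1})_{ii} = 1/d_{ii}.
The diagonal entries are: d_{11} = 8, d_{22} = -3, d_{33} = 5, d_{44} = -5, d_{55} = 7
We need (D^{-1})_{33} = 1/d_{33} = 1/5 = 1/5

1/5


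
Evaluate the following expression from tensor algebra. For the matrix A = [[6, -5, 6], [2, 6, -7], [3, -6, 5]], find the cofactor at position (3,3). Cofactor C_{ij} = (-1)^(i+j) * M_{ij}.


To find cofactor C_{33}, delete row 3 and column 3.
The resulting 2x2 submatrix is: [[6, -5], [2, 6]]
Minor M_{33} = 6*6 - -5*2
  = 36 - -10 = 46
Sign = (-1)^(3+3) = (-1)^6 = 1
Cofactor C_{33} = 1 * 46 = 46

46


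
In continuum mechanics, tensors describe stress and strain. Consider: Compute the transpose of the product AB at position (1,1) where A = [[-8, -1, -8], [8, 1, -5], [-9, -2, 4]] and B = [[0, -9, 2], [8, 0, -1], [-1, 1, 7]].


(AB)^T_{ij} = (AB)_{ji} = sum_k A_{jk} B_{ki}.
For i=1, j=1 we need (AB)_{11}:
A_{11} * B_{11} = -8 * 0 = 0
A_{12} * B_{21} = -1 * 8 = -8
A_{13} * B_{31} = -8 * -1 = 8
Sum = 0 + -8 + 8 = 0

0


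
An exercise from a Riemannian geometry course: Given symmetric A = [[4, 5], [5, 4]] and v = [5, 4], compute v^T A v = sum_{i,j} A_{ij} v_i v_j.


First compute Av:
(Av)_1 = 4*5 + 5*4 = 40
(Av)_2 = 5*5 + 4*4 = 41
Av = [40, 41]
Then v^T (Av) = 5*40 + 4*41
= 200 + 164 = 364

364


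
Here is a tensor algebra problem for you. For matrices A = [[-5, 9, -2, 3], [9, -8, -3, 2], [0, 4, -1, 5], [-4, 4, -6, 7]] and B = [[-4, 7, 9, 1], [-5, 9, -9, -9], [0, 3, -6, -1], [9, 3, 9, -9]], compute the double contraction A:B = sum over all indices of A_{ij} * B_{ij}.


A:B = sum over all i,j of A_{ij} * B_{ij}.
Row 1: -5*-4=20, 9*7=63, -2*9=-18, 3*1=3 => row sum = 68
Row 2: 9*-5=-45, -8*9=-72, -3*-9=27, 2*-9=-18 => row sum = -108
Row 3: 0*0=0, 4*3=12, -1*-6=6, 5*-1=-5 => row sum = 13
Row 4: -4*9=-36, 4*3=12, -6*9=-54, 7*-9=-63 => row sum = -141
Total = 68 + -108 + 13 + -141 = -168

-168


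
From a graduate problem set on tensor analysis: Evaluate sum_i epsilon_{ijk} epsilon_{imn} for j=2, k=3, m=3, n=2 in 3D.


Using the identity: epsilon_{ijk} epsilon_{imn} = delta_{jm} delta_{kn} - delta_{jn} delta_{km}.
delta_{23} = 0
delta_{32} = 0
delta_{22} = 1
delta_{33} = 1
Result = 0 * 0 - 1 * 1 = 0 - 1 = -1

-1


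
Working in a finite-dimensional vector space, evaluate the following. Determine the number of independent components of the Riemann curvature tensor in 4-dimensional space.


The Riemann tensor in d dimensions has d^2(d^2 - 1)/12 independent components.
d = 4, so d^2 = 16
d^2 - 1 = 15
d^2(d^2 - 1) = 16 * 15 = 240
Divide by 12: 240 / 12 = 20

20


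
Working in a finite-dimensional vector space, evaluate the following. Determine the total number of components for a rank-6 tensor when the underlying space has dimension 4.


The number of components of a rank-r tensor in d dimensions is d^r.
Here d = 4 and r = 6.
4^6 = 4096

4096


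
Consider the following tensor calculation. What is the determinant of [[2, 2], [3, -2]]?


For a 2x2 matrix [[a, b], [c, d]], det = a*d - b*c.
a = 2, b = 2, c = 3, d = -2
a*d = 2 * -2 = -4
b*c = 2 * 3 = 6
det = -4 - 6 = -10

-10


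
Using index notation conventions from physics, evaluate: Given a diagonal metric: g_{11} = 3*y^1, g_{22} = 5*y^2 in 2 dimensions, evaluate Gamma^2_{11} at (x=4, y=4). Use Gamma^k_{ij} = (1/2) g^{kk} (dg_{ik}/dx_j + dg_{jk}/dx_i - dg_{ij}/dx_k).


For a diagonal metric, Gamma^k_{ij} = (1/2) g^{kk} (dg_{ik}/dx_j + dg_{jk}/dx_i - dg_{ij}/dx_k).
The metric is diagonal, so g_{ab} = 0 for a != b.
At the given point: g_{11} = 12, g_{22} = 80
g^{22} = 1/80
dg_{12}/dx_1 = 0 (off-diagonal)
dg_{12}/dx_1 = 0 (off-diagonal)
dg_{11}/dx_2 = dg_{11}/dx_2 = 3
Numerator = 0 + 0 - 3 = -3
Gamma^2_{11} = -3 / (2 * 80) = -3/160

-3/160


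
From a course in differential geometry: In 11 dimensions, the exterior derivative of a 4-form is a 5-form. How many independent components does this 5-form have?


The exterior derivative of a p-form is a (p+1)-form.
Its number of independent components is C(n, p+1).
n = 11, p+1 = 5
C(11, 5) = 462

462


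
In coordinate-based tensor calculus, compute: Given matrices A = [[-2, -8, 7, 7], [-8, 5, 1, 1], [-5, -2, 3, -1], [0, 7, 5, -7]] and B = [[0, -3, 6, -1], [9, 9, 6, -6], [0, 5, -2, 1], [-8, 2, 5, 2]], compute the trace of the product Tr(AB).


Tr(AB) = sum_i (AB)_{ii} where (AB)_{ii} = sum_k A_{ik} B_{ki}.
(AB)_{11} = -2*0 + -8*9 + 7*0 + 7*-8 = -128
(AB)_{22} = -8*-3 + 5*9 + 1*5 + 1*2 = 76
(AB)_{33} = -5*6 + -2*6 + 3*-2 + -1*5 = -53
(AB)_{44} = 0*-1 + 7*-6 + 5*1 + -7*2 = -51
Tr(AB) = -128 + 76 + -53 + -51 = -156

-156


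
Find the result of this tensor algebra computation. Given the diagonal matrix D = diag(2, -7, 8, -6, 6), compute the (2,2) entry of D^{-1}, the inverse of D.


For a diagonal matrix, the inverse has entries (D^{-1})_{ii} = 1/d_{ii}.
The diagonal entries are: d_{11} = 2, d_{22} = -7, d_{33} = 8, d_{44} = -6, d_{55} = 6
We need (D^{-1})_{22} = 1/d_{22} = 1/-7 = -1/7

-1/7


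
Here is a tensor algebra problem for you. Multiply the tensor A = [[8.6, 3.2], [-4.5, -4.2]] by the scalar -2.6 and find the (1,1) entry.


Scalar multiplication: (cA)_{ij} = c * A_{ij}.
c = -2.6
A_{11} = 8.6
(cA)_{11} = -2.6 * 8.6 = -22.36

-22.36


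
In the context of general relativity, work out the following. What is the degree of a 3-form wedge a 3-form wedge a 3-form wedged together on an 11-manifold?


The degree of a wedge product is the sum of the degrees of the individual forms.
Degrees: 3, 3, 3
Total degree = 3 + 3 + 3 = 9

9


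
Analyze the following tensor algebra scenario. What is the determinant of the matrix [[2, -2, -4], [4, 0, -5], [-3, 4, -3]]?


Expanding along the first row, det(A) = a11*M_11 - a12*M_12 + a13*M_13, where M_1j is the (1,j) minor.
Minor M_11 = 0*-3 - -5*4 = 20
Minor M_12 = 4*-3 - -5*-3 = -27
Minor M_13 = 4*4 - 0*-3 = 16
det = 2*(20) - -2*(-27) + -4*(16)
    = 40 - 54 + -64
    = -78

-78


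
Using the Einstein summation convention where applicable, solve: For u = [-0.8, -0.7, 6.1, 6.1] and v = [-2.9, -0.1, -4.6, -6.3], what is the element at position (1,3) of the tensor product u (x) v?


The outer product entry T_{ij} = u_i * v_j.
We need i=1, j=3.
u_1 = -0.8, v_3 = -4.6
T_{1,3} = -0.8 * -4.6 = 3.68

3.68


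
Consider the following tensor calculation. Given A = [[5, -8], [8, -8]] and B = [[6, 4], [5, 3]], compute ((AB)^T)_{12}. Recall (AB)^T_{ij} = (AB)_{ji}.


(AB)^T_{ij} = (AB)_{ji} = sum_k A_{jk} B_{ki}.
For i=1, j=2 we need (AB)_{21}:
A_{21} * B_{11} = 8 * 6 = 48
A_{22} * B_{21} = -8 * 5 = -40
Sum = 48 + -40 = 8

8


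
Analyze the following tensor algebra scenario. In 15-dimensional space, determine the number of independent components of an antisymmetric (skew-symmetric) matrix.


An antisymmetric rank-2 tensor satisfies A_{ij} = -A_{ji}, so diagonal entries are zero.
The independent components are the upper-triangular entries: C(n, 2) = n(n-1)/2.
n = 15
C(15, 2) = 15 * 14 / 2 = 210 / 2 = 105

105


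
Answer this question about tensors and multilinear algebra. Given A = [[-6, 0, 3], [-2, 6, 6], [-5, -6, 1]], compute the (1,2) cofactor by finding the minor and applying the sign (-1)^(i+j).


To find cofactor C_{12}, delete row 1 and column 2.
The resulting 2x2 submatrix is: [[-2, 6], [-5, 1]]
Minor M_{12} = -2*1 - 6*-5
  = -2 - -30 = 28
Sign = (-1)^(1+2) = (-1)^3 = -1
Cofactor C_{12} = -1 * 28 = -28

-28


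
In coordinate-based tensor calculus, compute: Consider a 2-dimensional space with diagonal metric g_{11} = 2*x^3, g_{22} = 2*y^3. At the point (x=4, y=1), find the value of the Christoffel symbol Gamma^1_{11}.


For a diagonal metric, Gamma^k_{ij} = (1/2) g^{kk} (dg_{ik}/dx_j + dg_{jk}/dx_i - dg_{ij}/dx_k).
The metric is diagonal, so g_{ab} = 0 for a != b.
At the given point: g_{11} = 128, g_{22} = 2
g^{11} = 1/128
dg_{11}/dx_1 = dg_{11}/dx_1 = 96
dg_{11}/dx_1 = dg_{11}/dx_1 = 96
dg_{11}/dx_1 = dg_{11}/dx_1 = 96
Numerator = 96 + 96 - 96 = 96
Gamma^1_{11} = 96 / (2 * 128) = 3/8

3/8


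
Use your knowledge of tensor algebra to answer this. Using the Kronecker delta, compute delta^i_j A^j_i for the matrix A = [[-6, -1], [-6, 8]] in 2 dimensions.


The contraction (trace) of a rank-2 tensor is the sum of its diagonal elements.
Diagonal entries: A[1,1] = -6, A[2,2] = 8
Tr(A) = -6 + 8 = 2

2


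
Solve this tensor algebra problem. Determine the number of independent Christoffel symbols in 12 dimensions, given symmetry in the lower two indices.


Christoffel symbols Gamma^k_{ij} are symmetric in i,j, so there are d * d(d+1)/2 independent symbols.
d = 12
d(d+1)/2 = 12 * 13 / 2 = 78
Total = 12 * 78 = 936

936


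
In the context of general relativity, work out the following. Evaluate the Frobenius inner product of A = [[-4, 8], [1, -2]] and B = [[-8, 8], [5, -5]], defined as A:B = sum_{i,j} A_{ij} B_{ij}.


A:B = sum over all i,j of A_{ij} * B_{ij}.
Row 1: -4*-8=32, 8*8=64 => row sum = 96
Row 2: 1*5=5, -2*-5=10 => row sum = 15
Total = 96 + 15 = 111

111


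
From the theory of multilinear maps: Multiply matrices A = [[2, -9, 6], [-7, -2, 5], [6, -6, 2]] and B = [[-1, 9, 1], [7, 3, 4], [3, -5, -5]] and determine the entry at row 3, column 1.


(AB)_{ij} = sum_k A_{ik} B_{kj}.
For i=3, j=1:
A_{31} * B_{11} = 6 * -1 = -6
A_{32} * B_{21} = -6 * 7 = -42
A_{33} * B_{31} = 2 * 3 = 6
Sum = -6 + -42 + 6 = -42

-42


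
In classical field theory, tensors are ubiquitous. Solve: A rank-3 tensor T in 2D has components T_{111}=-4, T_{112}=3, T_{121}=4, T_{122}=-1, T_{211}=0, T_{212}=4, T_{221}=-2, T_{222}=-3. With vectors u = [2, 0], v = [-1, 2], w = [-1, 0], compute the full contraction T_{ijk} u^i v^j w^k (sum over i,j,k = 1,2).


S = sum over i,j,k of T_{ijk} u_i v_j w_k. Expanding all 8 terms:
T_{111}*u_1*v_1*w_1 = -4*2*-1*-1 = -8  (running total: -8)
T_{112}*u_1*v_1*w_2 = 3*2*-1*0 = 0  (running total: -8)
T_{121}*u_1*v_2*w_1 = 4*2*2*-1 = -16  (running total: -24)
T_{122}*u_1*v_2*w_2 = -1*2*2*0 = 0  (running total: -24)
T_{211}*u_2*v_1*w_1 = 0*0*-1*-1 = 0  (running total: -24)
T_{212}*u_2*v_1*w_2 = 4*0*-1*0 = 0  (running total: -24)
T_{221}*u_2*v_2*w_1 = -2*0*2*-1 = 0  (running total: -24)
T_{222}*u_2*v_2*w_2 = -3*0*2*0 = 0  (running total: -24)
S = -24

-24


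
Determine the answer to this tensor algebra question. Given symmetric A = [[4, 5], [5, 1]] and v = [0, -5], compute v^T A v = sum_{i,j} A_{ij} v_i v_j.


First compute Av:
(Av)_1 = 4*0 + 5*-5 = -25
(Av)_2 = 5*0 + 1*-5 = -5
Av = [-25, -5]
Then v^T (Av) = 0*-25 + -5*-5
= 0 + 25 = 25

25


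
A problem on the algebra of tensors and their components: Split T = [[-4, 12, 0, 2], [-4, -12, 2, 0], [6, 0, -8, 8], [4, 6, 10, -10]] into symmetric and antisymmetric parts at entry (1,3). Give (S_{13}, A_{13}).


T_{13} = 0
T_{31} = 6
S_{13} = (0 + 6)/2 = 6/2 = 3
A_{13} = (0 - 6)/2 = -6/2 = -3
Check: S + A = 3 + -3 = 0 = T_{13}.

(3, -3)


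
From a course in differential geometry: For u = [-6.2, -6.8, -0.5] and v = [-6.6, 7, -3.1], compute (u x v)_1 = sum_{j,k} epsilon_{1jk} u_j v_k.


(u x v)_1 = sum_{j,k} epsilon_{1jk} u_j v_k. Only permutations of (1,2,3) contribute; the two non-zero terms are:
eps_{123} u_2 v_3 = 1 * -6.8 * -3.1 = 21.08
eps_{132} u_3 v_2 = -1 * -0.5 * 7 = 3.5
(u x v)_1 = 24.58

24.58


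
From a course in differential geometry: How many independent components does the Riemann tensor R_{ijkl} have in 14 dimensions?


The Riemann tensor in d dimensions has d^2(d^2 - 1)/12 independent components.
d = 14, so d^2 = 196
d^2 - 1 = 195
d^2(d^2 - 1) = 196 * 195 = 38220
Divide by 12: 38220 / 12 = 3185

3185


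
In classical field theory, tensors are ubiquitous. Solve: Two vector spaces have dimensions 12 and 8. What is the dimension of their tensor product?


The dimension of a tensor product is the product of dimensions.
dim(V) = 12, dim(W) = 8
dim(V (x) W) = 12 * 8 = 96

96


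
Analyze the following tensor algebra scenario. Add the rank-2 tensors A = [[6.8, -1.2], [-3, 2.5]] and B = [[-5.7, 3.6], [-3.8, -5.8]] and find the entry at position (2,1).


Tensor addition is component-wise: (A + B)_{ij} = A_{ij} + B_{ij}.
A_{21} = -3
B_{21} = -3.8
(A + B)_{21} = -3 + -3.8 = -6.8

-6.8
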